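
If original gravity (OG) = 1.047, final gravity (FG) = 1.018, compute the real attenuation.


AA = (OG−FG)/(OG−1)·100;  RA = AA·0.8192
AA = (1.047 − 1.018)/(1.047 − 1)·100 = 61.7021
RA = 61.7021·0.8192

50.5464 %


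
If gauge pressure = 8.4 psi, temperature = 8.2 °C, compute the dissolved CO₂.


vols = (P + 14.695)·(0.01821 + 0.09011·e^(−0.04·T))
vols = (8.4 + 14.695)·(0.01821 + 0.09011·e^(−0.04·8.2))

1.9197 volumes


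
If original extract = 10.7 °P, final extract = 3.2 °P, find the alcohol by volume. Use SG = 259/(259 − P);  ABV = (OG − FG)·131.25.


OG = 259/(259 − 10.7) = 1.0431
FG = 259/(259 − 3.2) = 1.0125
ABV = (1.0431 − 1.0125)·131.25

4.0141 % ABV


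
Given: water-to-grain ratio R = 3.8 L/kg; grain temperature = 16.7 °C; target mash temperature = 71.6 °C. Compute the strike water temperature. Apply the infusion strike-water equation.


T_strike = (0.41/R)·(T_mash − T_grain) + T_mash
T_strike = (0.41/3.8)·(71.6 − 16.7) + 71.6

77.5234 °C


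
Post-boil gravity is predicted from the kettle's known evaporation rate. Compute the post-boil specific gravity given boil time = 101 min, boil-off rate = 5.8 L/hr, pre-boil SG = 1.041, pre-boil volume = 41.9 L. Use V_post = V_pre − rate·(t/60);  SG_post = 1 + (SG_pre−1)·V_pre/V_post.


V_post = 41.9 − 5.8·(101/60) = 32.1367
SG_post = 1 + (1.041 − 1)·41.9/32.1367

1.0535


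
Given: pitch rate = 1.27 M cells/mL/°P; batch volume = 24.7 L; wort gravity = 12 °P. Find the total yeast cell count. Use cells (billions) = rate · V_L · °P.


cells = 1.27 · 24.7 · 12

376.4280 billion cells


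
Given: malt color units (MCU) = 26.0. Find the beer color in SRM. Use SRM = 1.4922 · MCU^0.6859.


SRM = 1.4922 · 26.0^0.6859

13.9430 SRM


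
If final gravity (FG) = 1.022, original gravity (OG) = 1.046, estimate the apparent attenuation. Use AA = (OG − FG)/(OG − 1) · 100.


AA = (1.046 − 1.022)/(1.046 − 1) · 100

52.1739 %


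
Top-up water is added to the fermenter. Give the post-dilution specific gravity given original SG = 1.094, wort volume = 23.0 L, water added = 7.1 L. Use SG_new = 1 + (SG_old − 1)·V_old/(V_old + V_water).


pts = (1.094 − 1)·1000·23.0/(23.0 + 7.1) = 71.8272
SG_new = 1 + 71.8272/1000

1.0718


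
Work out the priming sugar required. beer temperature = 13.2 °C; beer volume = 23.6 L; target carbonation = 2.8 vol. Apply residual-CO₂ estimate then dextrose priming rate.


residual = 14.695·(0.01821 + 0.09011·e^(−0.04·T));  sugar = (target − residual)·4.0·V
residual = 14.695·(0.01821 + 0.09011·e^(−0.04·13.2)) = 1.0486
sugar = (2.8 − 1.0486)·4.0·23.6

165.3352 g


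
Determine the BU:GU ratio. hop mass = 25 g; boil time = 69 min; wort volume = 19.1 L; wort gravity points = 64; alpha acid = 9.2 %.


U = 1.65·0.000125^(GP/1000)·(1−e^(−0.04t))/4.15;  IBU = (α/100)·m·U·1000/V;  BU:GU = IBU/GP
U = 1.65·0.000125^(64/1000)·(1−e^(−0.04·69))/4.15 = 0.2095
IBU = (9.2/100)·25·0.2095·1000/19.1 = 25.2311
BU:GU = 25.2311/64

0.3942


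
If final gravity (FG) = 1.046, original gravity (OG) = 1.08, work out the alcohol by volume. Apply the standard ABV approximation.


ABV = (OG − FG) · 131.25
ABV = (1.08 − 1.046) · 131.25

4.4625 % ABV


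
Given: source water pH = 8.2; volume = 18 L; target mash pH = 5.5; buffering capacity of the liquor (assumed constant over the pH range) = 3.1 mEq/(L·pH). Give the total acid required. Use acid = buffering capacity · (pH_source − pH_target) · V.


acid = 3.1 · (8.2 − 5.5) · 18

150.6600 mEq


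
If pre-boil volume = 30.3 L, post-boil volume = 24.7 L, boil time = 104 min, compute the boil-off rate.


rate = (V_pre − V_post) / (t_min/60)
rate = (30.3 − 24.7) / (104/60)

3.2308 L/hr


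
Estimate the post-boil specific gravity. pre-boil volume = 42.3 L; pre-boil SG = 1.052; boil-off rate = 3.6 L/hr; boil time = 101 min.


V_post = V_pre − rate·(t/60);  SG_post = 1 + (SG_pre−1)·V_pre/V_post
V_post = 42.3 − 3.6·(101/60) = 36.2400
SG_post = 1 + (1.052 − 1)·42.3/36.2400

1.0607


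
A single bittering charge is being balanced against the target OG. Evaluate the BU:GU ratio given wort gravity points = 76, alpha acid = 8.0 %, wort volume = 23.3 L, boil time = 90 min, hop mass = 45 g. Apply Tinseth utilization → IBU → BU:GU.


U = 1.65·0.000125^(GP/1000)·(1−e^(−0.04t))/4.15;  IBU = (α/100)·m·U·1000/V;  BU:GU = IBU/GP
U = 1.65·0.000125^(76/1000)·(1−e^(−0.04·90))/4.15 = 0.1953
IBU = (8.0/100)·45·0.1953·1000/23.3 = 30.1798
BU:GU = 30.1798/76

0.3971


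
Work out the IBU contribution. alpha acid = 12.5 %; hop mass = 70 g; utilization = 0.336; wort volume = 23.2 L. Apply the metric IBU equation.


IBU = (α/100)·mass·U·1000 / V
IBU = (12.5/100)·70·0.336·1000 / 23.2

126.7241 IBU


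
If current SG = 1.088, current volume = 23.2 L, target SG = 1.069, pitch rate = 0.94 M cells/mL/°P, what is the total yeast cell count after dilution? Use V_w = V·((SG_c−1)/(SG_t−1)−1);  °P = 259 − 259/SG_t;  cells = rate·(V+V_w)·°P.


V_w = 23.2·((1.088−1)/(1.069−1)−1) = 6.3884
V_final = 23.2 + 6.3884 = 29.5884
°P = 259 − 259/1.069 = 16.7175
cells = 0.94·29.5884·16.7175

464.9653 billion cells


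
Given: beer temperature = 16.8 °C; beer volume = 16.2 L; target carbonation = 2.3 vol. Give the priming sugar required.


residual = 14.695·(0.01821 + 0.09011·e^(−0.04·T));  sugar = (target − residual)·4.0·V
residual = 14.695·(0.01821 + 0.09011·e^(−0.04·16.8)) = 0.9438
sugar = (2.3 − 0.9438)·4.0·16.2

87.8799 g


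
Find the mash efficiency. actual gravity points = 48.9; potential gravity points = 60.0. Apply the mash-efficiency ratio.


efficiency = actual / potential × 100
efficiency = 48.9 / 60.0 × 100

81.5000 %


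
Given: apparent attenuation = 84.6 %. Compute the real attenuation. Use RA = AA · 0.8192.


RA = 84.6 · 0.8192

69.3043 %


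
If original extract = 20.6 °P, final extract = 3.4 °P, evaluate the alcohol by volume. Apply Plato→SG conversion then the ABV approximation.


SG = 259/(259 − P);  ABV = (OG − FG)·131.25
OG = 259/(259 − 20.6) = 1.0864
FG = 259/(259 − 3.4) = 1.0133
ABV = (1.0864 − 1.0133)·131.25

9.5953 % ABV


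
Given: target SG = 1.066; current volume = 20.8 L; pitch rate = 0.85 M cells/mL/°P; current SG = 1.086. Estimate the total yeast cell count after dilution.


V_w = V·((SG_c−1)/(SG_t−1)−1);  °P = 259 − 259/SG_t;  cells = rate·(V+V_w)·°P
V_w = 20.8·((1.086−1)/(1.066−1)−1) = 6.3030
V_final = 20.8 + 6.3030 = 27.1030
°P = 259 − 259/1.066 = 16.0356
cells = 0.85·27.1030·16.0356

369.4224 billion cells


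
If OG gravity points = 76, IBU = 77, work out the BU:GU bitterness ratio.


BU:GU = IBU / OG_points
BU:GU = 77 / 76

1.0132


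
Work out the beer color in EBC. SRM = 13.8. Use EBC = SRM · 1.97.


EBC = 13.8 · 1.97

27.1860 EBC


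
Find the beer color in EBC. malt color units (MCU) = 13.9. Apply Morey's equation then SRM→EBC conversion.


SRM = 1.4922·MCU^0.6859;  EBC = SRM·1.97
SRM = 1.4922·13.9^0.6859 = 9.0745
EBC = 9.0745·1.97

17.8767 EBC


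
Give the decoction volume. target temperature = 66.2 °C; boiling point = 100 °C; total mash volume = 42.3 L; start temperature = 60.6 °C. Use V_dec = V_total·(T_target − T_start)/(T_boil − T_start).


V_dec = 42.3·(66.2 − 60.6)/(100 − 60.6)

6.0122 L


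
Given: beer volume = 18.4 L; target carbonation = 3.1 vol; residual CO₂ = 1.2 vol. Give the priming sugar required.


sugar = (target − residual)·4.0·V
sugar = (3.1 − 1.2)·4.0·18.4

139.8400 g


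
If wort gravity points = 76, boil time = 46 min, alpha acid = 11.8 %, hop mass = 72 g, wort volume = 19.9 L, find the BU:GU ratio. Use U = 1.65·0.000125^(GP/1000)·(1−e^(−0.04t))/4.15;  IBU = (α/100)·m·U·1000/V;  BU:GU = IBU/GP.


U = 1.65·0.000125^(76/1000)·(1−e^(−0.04·46))/4.15 = 0.1689
IBU = (11.8/100)·72·0.1689·1000/19.9 = 72.1195
BU:GU = 72.1195/76

0.9489


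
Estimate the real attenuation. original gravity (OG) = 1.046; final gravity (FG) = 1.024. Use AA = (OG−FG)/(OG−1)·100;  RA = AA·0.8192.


AA = (1.046 − 1.024)/(1.046 − 1)·100 = 47.8261
RA = 47.8261·0.8192

39.1791 %


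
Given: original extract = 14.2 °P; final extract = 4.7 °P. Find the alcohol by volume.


SG = 259/(259 − P);  ABV = (OG − FG)·131.25
OG = 259/(259 − 14.2) = 1.0580
FG = 259/(259 − 4.7) = 1.0185
ABV = (1.0580 − 1.0185)·131.25

5.1876 % ABV


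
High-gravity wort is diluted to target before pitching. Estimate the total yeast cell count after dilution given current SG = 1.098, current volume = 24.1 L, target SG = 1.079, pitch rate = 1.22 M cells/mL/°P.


V_w = V·((SG_c−1)/(SG_t−1)−1);  °P = 259 − 259/SG_t;  cells = rate·(V+V_w)·°P
V_w = 24.1·((1.098−1)/(1.079−1)−1) = 5.7962
V_final = 24.1 + 5.7962 = 29.8962
°P = 259 − 259/1.079 = 18.9629
cells = 1.22·29.8962·18.9629

691.6419 billion cells


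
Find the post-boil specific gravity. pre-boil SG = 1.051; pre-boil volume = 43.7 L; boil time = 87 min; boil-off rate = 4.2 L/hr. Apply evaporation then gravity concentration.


V_post = V_pre − rate·(t/60);  SG_post = 1 + (SG_pre−1)·V_pre/V_post
V_post = 43.7 − 4.2·(87/60) = 37.6100
SG_post = 1 + (1.051 − 1)·43.7/37.6100

1.0593


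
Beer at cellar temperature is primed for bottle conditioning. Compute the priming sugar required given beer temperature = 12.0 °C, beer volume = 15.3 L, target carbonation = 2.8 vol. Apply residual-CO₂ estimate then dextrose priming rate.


residual = 14.695·(0.01821 + 0.09011·e^(−0.04·T));  sugar = (target − residual)·4.0·V
residual = 14.695·(0.01821 + 0.09011·e^(−0.04·12.0)) = 1.0870
sugar = (2.8 − 1.0870)·4.0·15.3

104.8375 g


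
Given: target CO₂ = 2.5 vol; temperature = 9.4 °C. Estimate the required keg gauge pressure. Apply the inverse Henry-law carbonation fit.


psi = vols/(0.01821 + 0.09011·e^(−0.04·T)) − 14.695
psi = 2.5/(0.01821 + 0.09011·e^(−0.04·9.4)) − 14.695

16.5239 psi


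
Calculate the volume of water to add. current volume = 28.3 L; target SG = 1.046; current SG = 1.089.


V_water = V·((SG_curr − 1)/(SG_target − 1) − 1)
V_water = 28.3·((1.089 − 1)/(1.046 − 1) − 1)

26.4543 L


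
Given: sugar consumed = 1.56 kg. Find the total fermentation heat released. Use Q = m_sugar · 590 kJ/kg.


Q = 1.56 · 590

920.4000 kJ


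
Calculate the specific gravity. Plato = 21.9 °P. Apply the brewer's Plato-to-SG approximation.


SG = 259/(259 − P)
SG = 259/(259 − 21.9)

1.0924


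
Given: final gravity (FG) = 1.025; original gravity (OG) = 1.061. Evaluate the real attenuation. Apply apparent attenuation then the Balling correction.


AA = (OG−FG)/(OG−1)·100;  RA = AA·0.8192
AA = (1.061 − 1.025)/(1.061 − 1)·100 = 59.0164
RA = 59.0164·0.8192

48.3462 %


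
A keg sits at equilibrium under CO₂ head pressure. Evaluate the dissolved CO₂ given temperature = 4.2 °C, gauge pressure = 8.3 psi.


vols = (P + 14.695)·(0.01821 + 0.09011·e^(−0.04·T))
vols = (8.3 + 14.695)·(0.01821 + 0.09011·e^(−0.04·4.2))

2.1704 volumes


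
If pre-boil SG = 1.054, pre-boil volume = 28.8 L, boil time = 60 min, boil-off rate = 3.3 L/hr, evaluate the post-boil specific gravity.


V_post = V_pre − rate·(t/60);  SG_post = 1 + (SG_pre−1)·V_pre/V_post
V_post = 28.8 − 3.3·(60/60) = 25.5000
SG_post = 1 + (1.054 − 1)·28.8/25.5000

1.0610


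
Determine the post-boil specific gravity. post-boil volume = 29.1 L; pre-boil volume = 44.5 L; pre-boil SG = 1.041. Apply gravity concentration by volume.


SG_post = 1 + (SG_pre − 1)·V_pre/V_post
pts_pre = (1.041 − 1)·1000 = 41.0000
pts_post = 41.0000·44.5/29.1 = 62.6976
SG_post = 1 + 62.6976/1000

1.0627


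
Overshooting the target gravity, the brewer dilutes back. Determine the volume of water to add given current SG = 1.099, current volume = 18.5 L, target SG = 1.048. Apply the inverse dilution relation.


V_water = V·((SG_curr − 1)/(SG_target − 1) − 1)
V_water = 18.5·((1.099 − 1)/(1.048 − 1) − 1)

19.6562 L


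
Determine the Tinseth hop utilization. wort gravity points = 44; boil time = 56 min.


U = 1.65·0.000125^(GP/1000) · (1 − e^(−0.04·t))/4.15
bigness = 1.65·0.000125^(44/1000) = 1.1111
boil_factor = (1 − e^(−0.04·56))/4.15 = 0.2153
U = 1.1111 · 0.2153

0.2392


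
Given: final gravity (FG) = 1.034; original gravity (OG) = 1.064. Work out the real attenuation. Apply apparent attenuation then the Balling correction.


AA = (OG−FG)/(OG−1)·100;  RA = AA·0.8192
AA = (1.064 − 1.034)/(1.064 − 1)·100 = 46.8750
RA = 46.8750·0.8192

38.4000 %


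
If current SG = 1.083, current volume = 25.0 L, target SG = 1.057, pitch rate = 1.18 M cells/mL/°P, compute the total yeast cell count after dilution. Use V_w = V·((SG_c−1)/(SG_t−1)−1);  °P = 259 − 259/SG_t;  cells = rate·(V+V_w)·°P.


V_w = 25.0·((1.083−1)/(1.057−1)−1) = 11.4035
V_final = 25.0 + 11.4035 = 36.4035
°P = 259 − 259/1.057 = 13.9669
cells = 1.18·36.4035·13.9669

599.9636 billion cells


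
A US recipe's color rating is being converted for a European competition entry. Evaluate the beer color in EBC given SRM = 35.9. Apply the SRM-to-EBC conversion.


EBC = SRM · 1.97
EBC = 35.9 · 1.97

70.7230 EBC


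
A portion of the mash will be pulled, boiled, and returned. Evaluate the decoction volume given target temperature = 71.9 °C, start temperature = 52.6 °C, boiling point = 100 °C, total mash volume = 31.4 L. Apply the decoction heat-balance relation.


V_dec = V_total·(T_target − T_start)/(T_boil − T_start)
V_dec = 31.4·(71.9 − 52.6)/(100 − 52.6)

12.7852 L


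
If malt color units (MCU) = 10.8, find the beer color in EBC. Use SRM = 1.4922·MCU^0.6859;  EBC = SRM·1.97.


SRM = 1.4922·10.8^0.6859 = 7.6322
EBC = 7.6322·1.97

15.0355 EBC


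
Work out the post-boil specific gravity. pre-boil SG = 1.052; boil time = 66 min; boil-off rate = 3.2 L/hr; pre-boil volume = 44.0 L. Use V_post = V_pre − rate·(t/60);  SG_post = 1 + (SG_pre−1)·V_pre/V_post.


V_post = 44.0 − 3.2·(66/60) = 40.4800
SG_post = 1 + (1.052 − 1)·44.0/40.4800

1.0565


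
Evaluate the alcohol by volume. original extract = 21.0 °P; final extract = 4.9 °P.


SG = 259/(259 − P);  ABV = (OG − FG)·131.25
OG = 259/(259 − 21.0) = 1.0882
FG = 259/(259 − 4.9) = 1.0193
ABV = (1.0882 − 1.0193)·131.25

9.0499 % ABV


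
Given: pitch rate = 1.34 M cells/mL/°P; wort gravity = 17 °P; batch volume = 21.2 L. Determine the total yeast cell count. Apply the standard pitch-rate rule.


cells (billions) = rate · V_L · °P
cells = 1.34 · 21.2 · 17

482.9360 billion cells


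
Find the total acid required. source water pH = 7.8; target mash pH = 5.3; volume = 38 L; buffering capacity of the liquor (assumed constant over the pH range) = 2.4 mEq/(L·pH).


acid = buffering capacity · (pH_source − pH_target) · V
acid = 2.4 · (7.8 − 5.3) · 38

228.0000 mEq


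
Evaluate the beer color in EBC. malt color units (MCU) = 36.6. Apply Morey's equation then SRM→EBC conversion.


SRM = 1.4922·MCU^0.6859;  EBC = SRM·1.97
SRM = 1.4922·36.6^0.6859 = 17.6286
EBC = 17.6286·1.97

34.7284 EBC


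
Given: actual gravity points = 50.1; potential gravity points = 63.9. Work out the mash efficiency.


efficiency = actual / potential × 100
efficiency = 50.1 / 63.9 × 100

78.4038 %


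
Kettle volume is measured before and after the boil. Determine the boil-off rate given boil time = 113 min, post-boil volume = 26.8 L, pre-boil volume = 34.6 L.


rate = (V_pre − V_post) / (t_min/60)
rate = (34.6 − 26.8) / (113/60)

4.1416 L/hr


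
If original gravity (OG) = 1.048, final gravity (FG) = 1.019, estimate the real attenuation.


AA = (OG−FG)/(OG−1)·100;  RA = AA·0.8192
AA = (1.048 − 1.019)/(1.048 − 1)·100 = 60.4167
RA = 60.4167·0.8192

49.4933 %


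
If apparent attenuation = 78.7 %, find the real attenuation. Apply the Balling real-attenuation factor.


RA = AA · 0.8192
RA = 78.7 · 0.8192

64.4710 %


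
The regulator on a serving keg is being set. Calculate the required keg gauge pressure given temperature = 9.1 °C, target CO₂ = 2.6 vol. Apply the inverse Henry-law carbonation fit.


psi = vols/(0.01821 + 0.09011·e^(−0.04·T)) − 14.695
psi = 2.6/(0.01821 + 0.09011·e^(−0.04·9.1)) − 14.695

17.4726 psi


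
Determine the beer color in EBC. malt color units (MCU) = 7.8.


SRM = 1.4922·MCU^0.6859;  EBC = SRM·1.97
SRM = 1.4922·7.8^0.6859 = 6.1054
EBC = 6.1054·1.97

12.0277 EBC


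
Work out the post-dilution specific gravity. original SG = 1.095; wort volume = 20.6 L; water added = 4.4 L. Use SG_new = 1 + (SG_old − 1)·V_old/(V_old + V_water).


pts = (1.095 − 1)·1000·20.6/(20.6 + 4.4) = 78.2800
SG_new = 1 + 78.2800/1000

1.0783


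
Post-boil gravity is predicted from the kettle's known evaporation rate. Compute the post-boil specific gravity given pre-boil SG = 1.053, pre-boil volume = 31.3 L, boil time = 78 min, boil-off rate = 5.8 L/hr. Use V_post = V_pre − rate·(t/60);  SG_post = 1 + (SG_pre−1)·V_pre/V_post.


V_post = 31.3 − 5.8·(78/60) = 23.7600
SG_post = 1 + (1.053 − 1)·31.3/23.7600

1.0698


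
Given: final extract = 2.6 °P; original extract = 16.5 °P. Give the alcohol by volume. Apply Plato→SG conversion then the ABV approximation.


SG = 259/(259 − P);  ABV = (OG − FG)·131.25
OG = 259/(259 − 16.5) = 1.0680
FG = 259/(259 − 2.6) = 1.0101
ABV = (1.0680 − 1.0101)·131.25

7.5995 % ABV


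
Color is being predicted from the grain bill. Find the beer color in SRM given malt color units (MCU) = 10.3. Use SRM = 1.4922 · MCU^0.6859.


SRM = 1.4922 · 10.3^0.6859

7.3881 SRM


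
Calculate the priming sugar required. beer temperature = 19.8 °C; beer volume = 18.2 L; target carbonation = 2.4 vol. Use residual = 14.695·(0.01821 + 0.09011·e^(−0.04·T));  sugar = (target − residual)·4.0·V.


residual = 14.695·(0.01821 + 0.09011·e^(−0.04·19.8)) = 0.8674
sugar = (2.4 − 0.8674)·4.0·18.2

111.5761 g


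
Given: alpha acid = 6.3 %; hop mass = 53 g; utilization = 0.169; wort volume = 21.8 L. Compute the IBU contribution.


IBU = (α/100)·mass·U·1000 / V
IBU = (6.3/100)·53·0.169·1000 / 21.8

25.8849 IBU


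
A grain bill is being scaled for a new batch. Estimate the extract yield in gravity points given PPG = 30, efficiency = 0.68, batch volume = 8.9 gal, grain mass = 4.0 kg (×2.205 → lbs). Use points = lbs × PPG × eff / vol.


lbs = 4.0 × 2.205 = 8.8200
points = 8.8200 × 30 × 0.68 / 8.9

20.2166 points


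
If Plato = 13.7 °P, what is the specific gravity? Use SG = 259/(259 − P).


SG = 259/(259 − 13.7)

1.0558


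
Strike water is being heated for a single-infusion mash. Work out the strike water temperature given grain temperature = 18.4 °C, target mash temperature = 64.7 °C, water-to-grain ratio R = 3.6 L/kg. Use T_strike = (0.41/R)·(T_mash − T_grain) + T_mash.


T_strike = (0.41/3.6)·(64.7 − 18.4) + 64.7

69.9731 °C


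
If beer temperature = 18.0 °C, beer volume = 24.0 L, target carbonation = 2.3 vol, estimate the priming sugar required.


residual = 14.695·(0.01821 + 0.09011·e^(−0.04·T));  sugar = (target − residual)·4.0·V
residual = 14.695·(0.01821 + 0.09011·e^(−0.04·18.0)) = 0.9121
sugar = (2.3 − 0.9121)·4.0·24.0

133.2349 g


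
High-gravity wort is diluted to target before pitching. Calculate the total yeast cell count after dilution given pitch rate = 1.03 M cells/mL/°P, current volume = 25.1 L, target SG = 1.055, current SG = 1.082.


V_w = V·((SG_c−1)/(SG_t−1)−1);  °P = 259 − 259/SG_t;  cells = rate·(V+V_w)·°P
V_w = 25.1·((1.082−1)/(1.055−1)−1) = 12.3218
V_final = 25.1 + 12.3218 = 37.4218
°P = 259 − 259/1.055 = 13.5024
cells = 1.03·37.4218·13.5024

520.4417 billion cells


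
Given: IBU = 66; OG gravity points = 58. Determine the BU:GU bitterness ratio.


BU:GU = IBU / OG_points
BU:GU = 66 / 58

1.1379


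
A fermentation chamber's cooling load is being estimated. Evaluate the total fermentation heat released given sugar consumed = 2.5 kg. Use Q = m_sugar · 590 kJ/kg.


Q = 2.5 · 590

1475.0000 kJ


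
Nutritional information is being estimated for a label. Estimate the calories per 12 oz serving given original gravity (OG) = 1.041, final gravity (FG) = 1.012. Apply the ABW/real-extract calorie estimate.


ABW = (OG−FG)·131.25·0.79/FG;  °P = 259 − 259/SG (for OG→OE and FG→AE);  RE = 0.1808·OE + 0.8192·AE;  Cal = (6.9·ABW + 4·(RE−0.1))·FG·3.55
ABW = (1.041 − 1.012)·131.25·0.79/1.012 = 2.9713
OE = 259 − 259/1.041 = 10.2008 °P
AE = 259 − 259/1.012 = 3.0711 °P
RE = 0.1808·10.2008 + 0.8192·3.0711 = 4.3602 °P
Cal = (6.9·2.9713 + 4·(4.3602−0.1))·1.012·3.55

134.8755 kcal


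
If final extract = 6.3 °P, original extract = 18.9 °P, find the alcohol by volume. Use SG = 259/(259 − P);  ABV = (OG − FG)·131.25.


OG = 259/(259 − 18.9) = 1.0787
FG = 259/(259 − 6.3) = 1.0249
ABV = (1.0787 − 1.0249)·131.25

7.0595 % ABV


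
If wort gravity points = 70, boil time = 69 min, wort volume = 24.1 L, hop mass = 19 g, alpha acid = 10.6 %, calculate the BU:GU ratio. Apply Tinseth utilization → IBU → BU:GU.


U = 1.65·0.000125^(GP/1000)·(1−e^(−0.04t))/4.15;  IBU = (α/100)·m·U·1000/V;  BU:GU = IBU/GP
U = 1.65·0.000125^(70/1000)·(1−e^(−0.04·69))/4.15 = 0.1985
IBU = (10.6/100)·19·0.1985·1000/24.1 = 16.5908
BU:GU = 16.5908/70

0.2370


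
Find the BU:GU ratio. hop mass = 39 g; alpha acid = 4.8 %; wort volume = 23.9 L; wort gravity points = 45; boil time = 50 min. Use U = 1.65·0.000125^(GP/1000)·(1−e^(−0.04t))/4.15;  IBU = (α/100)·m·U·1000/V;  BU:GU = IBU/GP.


U = 1.65·0.000125^(45/1000)·(1−e^(−0.04·50))/4.15 = 0.2294
IBU = (4.8/100)·39·0.2294·1000/23.9 = 17.9702
BU:GU = 17.9702/45

0.3993


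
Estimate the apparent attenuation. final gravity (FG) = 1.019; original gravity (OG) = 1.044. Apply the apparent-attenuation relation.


AA = (OG − FG)/(OG − 1) · 100
AA = (1.044 − 1.019)/(1.044 − 1) · 100

56.8182 %


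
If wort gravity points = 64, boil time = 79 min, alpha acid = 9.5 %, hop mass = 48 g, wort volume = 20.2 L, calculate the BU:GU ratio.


U = 1.65·0.000125^(GP/1000)·(1−e^(−0.04t))/4.15;  IBU = (α/100)·m·U·1000/V;  BU:GU = IBU/GP
U = 1.65·0.000125^(64/1000)·(1−e^(−0.04·79))/4.15 = 0.2142
IBU = (9.5/100)·48·0.2142·1000/20.2 = 48.3531
BU:GU = 48.3531/64

0.7555


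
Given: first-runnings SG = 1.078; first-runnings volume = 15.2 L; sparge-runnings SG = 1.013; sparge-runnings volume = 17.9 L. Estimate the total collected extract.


total = Σ (SG_i − 1)·1000·V_i
first = (1.078 − 1)·1000·15.2 = 1185.6000
sparge = (1.013 − 1)·1000·17.9 = 232.7000
total = 1185.6000 + 232.7000

1418.3000 gravity·L


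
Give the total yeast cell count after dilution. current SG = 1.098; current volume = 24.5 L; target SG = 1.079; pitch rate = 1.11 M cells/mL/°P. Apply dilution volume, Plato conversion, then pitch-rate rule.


V_w = V·((SG_c−1)/(SG_t−1)−1);  °P = 259 − 259/SG_t;  cells = rate·(V+V_w)·°P
V_w = 24.5·((1.098−1)/(1.079−1)−1) = 5.8924
V_final = 24.5 + 5.8924 = 30.3924
°P = 259 − 259/1.079 = 18.9629
cells = 1.11·30.3924·18.9629

639.7252 billion cells


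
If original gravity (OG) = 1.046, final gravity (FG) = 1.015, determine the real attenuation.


AA = (OG−FG)/(OG−1)·100;  RA = AA·0.8192
AA = (1.046 − 1.015)/(1.046 − 1)·100 = 67.3913
RA = 67.3913·0.8192

55.2070 %


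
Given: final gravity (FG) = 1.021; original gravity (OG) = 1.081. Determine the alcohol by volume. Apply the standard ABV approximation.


ABV = (OG − FG) · 131.25
ABV = (1.081 − 1.021) · 131.25

7.8750 % ABV


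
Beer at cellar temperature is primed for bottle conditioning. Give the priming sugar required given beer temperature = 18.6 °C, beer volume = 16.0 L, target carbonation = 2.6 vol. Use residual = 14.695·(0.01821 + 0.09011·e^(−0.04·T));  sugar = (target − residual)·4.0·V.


residual = 14.695·(0.01821 + 0.09011·e^(−0.04·18.6)) = 0.8969
sugar = (2.6 − 0.8969)·4.0·16.0

109.0015 g


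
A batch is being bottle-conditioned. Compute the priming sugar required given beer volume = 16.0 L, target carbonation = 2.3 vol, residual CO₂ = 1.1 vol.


sugar = (target − residual)·4.0·V
sugar = (2.3 − 1.1)·4.0·16.0

76.8000 g


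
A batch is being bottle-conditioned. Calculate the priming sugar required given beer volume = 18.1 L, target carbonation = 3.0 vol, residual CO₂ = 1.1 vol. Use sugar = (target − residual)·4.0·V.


sugar = (3.0 − 1.1)·4.0·18.1

137.5600 g


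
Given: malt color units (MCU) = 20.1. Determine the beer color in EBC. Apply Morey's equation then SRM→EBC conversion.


SRM = 1.4922·MCU^0.6859;  EBC = SRM·1.97
SRM = 1.4922·20.1^0.6859 = 11.6866
EBC = 11.6866·1.97

23.0227 EBC


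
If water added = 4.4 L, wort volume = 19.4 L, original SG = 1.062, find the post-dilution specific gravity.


SG_new = 1 + (SG_old − 1)·V_old/(V_old + V_water)
pts = (1.062 − 1)·1000·19.4/(19.4 + 4.4) = 50.5378
SG_new = 1 + 50.5378/1000

1.0505


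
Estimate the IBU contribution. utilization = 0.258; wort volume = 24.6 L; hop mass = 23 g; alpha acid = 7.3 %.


IBU = (α/100)·mass·U·1000 / V
IBU = (7.3/100)·23·0.258·1000 / 24.6

17.6090 IBU


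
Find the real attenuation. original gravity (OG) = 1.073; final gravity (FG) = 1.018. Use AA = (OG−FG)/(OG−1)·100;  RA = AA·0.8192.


AA = (1.073 − 1.018)/(1.073 − 1)·100 = 75.3425
RA = 75.3425·0.8192

61.7205 %


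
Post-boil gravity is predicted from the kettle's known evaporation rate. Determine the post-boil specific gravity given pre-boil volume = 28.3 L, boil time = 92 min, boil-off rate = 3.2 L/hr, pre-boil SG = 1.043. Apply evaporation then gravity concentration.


V_post = V_pre − rate·(t/60);  SG_post = 1 + (SG_pre−1)·V_pre/V_post
V_post = 28.3 − 3.2·(92/60) = 23.3933
SG_post = 1 + (1.043 − 1)·28.3/23.3933

1.0520


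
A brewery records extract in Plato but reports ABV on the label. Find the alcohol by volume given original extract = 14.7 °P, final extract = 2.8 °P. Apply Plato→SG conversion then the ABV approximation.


SG = 259/(259 − P);  ABV = (OG − FG)·131.25
OG = 259/(259 − 14.7) = 1.0602
FG = 259/(259 − 2.8) = 1.0109
ABV = (1.0602 − 1.0109)·131.25

6.4631 % ABV


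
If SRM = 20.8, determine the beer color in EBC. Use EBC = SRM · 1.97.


EBC = 20.8 · 1.97

40.9760 EBC


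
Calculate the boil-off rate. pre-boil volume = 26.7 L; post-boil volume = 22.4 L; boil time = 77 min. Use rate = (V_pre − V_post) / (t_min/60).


rate = (26.7 − 22.4) / (77/60)

3.3506 L/hr


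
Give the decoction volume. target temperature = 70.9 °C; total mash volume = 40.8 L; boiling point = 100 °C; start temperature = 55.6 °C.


V_dec = V_total·(T_target − T_start)/(T_boil − T_start)
V_dec = 40.8·(70.9 − 55.6)/(100 − 55.6)

14.0595 L


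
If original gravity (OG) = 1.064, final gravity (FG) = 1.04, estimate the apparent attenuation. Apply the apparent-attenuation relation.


AA = (OG − FG)/(OG − 1) · 100
AA = (1.064 − 1.04)/(1.064 − 1) · 100

37.5000 %


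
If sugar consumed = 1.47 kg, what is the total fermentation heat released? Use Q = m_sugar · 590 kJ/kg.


Q = 1.47 · 590

867.3000 kJ


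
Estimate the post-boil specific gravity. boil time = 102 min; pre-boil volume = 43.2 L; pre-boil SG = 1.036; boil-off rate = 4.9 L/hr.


V_post = V_pre − rate·(t/60);  SG_post = 1 + (SG_pre−1)·V_pre/V_post
V_post = 43.2 − 4.9·(102/60) = 34.8700
SG_post = 1 + (1.036 − 1)·43.2/34.8700

1.0446


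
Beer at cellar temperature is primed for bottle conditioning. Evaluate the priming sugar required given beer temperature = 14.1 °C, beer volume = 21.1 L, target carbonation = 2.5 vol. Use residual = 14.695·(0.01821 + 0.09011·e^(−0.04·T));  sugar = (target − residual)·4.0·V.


residual = 14.695·(0.01821 + 0.09011·e^(−0.04·14.1)) = 1.0210
sugar = (2.5 − 1.0210)·4.0·21.1

124.8316 g


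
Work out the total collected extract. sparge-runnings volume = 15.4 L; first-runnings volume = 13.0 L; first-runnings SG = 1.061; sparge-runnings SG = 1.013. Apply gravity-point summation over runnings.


total = Σ (SG_i − 1)·1000·V_i
first = (1.061 − 1)·1000·13.0 = 793.0000
sparge = (1.013 − 1)·1000·15.4 = 200.2000
total = 793.0000 + 200.2000

993.2000 gravity·L


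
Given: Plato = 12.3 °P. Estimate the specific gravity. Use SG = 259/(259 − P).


SG = 259/(259 − 12.3)

1.0499


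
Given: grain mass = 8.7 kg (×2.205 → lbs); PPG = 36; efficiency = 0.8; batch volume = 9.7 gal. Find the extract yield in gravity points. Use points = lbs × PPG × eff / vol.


lbs = 8.7 × 2.205 = 19.1835
points = 19.1835 × 36 × 0.8 / 9.7

56.9572 points


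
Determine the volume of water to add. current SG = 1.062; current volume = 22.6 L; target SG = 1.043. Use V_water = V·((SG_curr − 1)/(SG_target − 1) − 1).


V_water = 22.6·((1.062 − 1)/(1.043 − 1) − 1)

9.9860 L


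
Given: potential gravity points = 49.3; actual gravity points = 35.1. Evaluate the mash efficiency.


efficiency = actual / potential × 100
efficiency = 35.1 / 49.3 × 100

71.1968 %


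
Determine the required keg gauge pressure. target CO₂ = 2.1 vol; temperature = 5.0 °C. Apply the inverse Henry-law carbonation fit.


psi = vols/(0.01821 + 0.09011·e^(−0.04·T)) − 14.695
psi = 2.1/(0.01821 + 0.09011·e^(−0.04·5.0)) − 14.695

8.1346 psi


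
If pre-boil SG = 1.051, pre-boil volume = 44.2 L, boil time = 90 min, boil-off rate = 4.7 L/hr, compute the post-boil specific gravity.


V_post = V_pre − rate·(t/60);  SG_post = 1 + (SG_pre−1)·V_pre/V_post
V_post = 44.2 − 4.7·(90/60) = 37.1500
SG_post = 1 + (1.051 − 1)·44.2/37.1500

1.0607


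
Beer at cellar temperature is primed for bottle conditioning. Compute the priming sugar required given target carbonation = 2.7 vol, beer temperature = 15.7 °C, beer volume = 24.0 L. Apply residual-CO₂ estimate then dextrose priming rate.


residual = 14.695·(0.01821 + 0.09011·e^(−0.04·T));  sugar = (target − residual)·4.0·V
residual = 14.695·(0.01821 + 0.09011·e^(−0.04·15.7)) = 0.9742
sugar = (2.7 − 0.9742)·4.0·24.0

165.6722 g


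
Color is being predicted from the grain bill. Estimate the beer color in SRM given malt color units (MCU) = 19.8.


SRM = 1.4922 · MCU^0.6859
SRM = 1.4922 · 19.8^0.6859

11.5667 SRM


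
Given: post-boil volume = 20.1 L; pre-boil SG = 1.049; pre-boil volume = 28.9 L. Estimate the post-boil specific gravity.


SG_post = 1 + (SG_pre − 1)·V_pre/V_post
pts_pre = (1.049 − 1)·1000 = 49.0000
pts_post = 49.0000·28.9/20.1 = 70.4527
SG_post = 1 + 70.4527/1000

1.0705


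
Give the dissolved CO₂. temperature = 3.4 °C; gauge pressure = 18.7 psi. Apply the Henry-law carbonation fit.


vols = (P + 14.695)·(0.01821 + 0.09011·e^(−0.04·T))
vols = (18.7 + 14.695)·(0.01821 + 0.09011·e^(−0.04·3.4))

3.2347 volumes


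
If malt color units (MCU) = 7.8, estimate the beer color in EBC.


SRM = 1.4922·MCU^0.6859;  EBC = SRM·1.97
SRM = 1.4922·7.8^0.6859 = 6.1054
EBC = 6.1054·1.97

12.0277 EBC


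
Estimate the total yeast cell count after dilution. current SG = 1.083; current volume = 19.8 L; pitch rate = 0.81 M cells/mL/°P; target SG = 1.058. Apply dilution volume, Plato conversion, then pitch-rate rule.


V_w = V·((SG_c−1)/(SG_t−1)−1);  °P = 259 − 259/SG_t;  cells = rate·(V+V_w)·°P
V_w = 19.8·((1.083−1)/(1.058−1)−1) = 8.5345
V_final = 19.8 + 8.5345 = 28.3345
°P = 259 − 259/1.058 = 14.1985
cells = 0.81·28.3345·14.1985

325.8685 billion cells


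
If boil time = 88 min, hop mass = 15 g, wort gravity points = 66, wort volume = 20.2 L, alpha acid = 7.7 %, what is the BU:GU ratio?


U = 1.65·0.000125^(GP/1000)·(1−e^(−0.04t))/4.15;  IBU = (α/100)·m·U·1000/V;  BU:GU = IBU/GP
U = 1.65·0.000125^(66/1000)·(1−e^(−0.04·88))/4.15 = 0.2132
IBU = (7.7/100)·15·0.2132·1000/20.2 = 12.1903
BU:GU = 12.1903/66

0.1847


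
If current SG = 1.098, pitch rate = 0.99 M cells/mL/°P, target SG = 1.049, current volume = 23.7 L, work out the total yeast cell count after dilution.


V_w = V·((SG_c−1)/(SG_t−1)−1);  °P = 259 − 259/SG_t;  cells = rate·(V+V_w)·°P
V_w = 23.7·((1.098−1)/(1.049−1)−1) = 23.7000
V_final = 23.7 + 23.7000 = 47.4000
°P = 259 − 259/1.049 = 12.0982
cells = 0.99·47.4000·12.0982

567.7196 billion cells


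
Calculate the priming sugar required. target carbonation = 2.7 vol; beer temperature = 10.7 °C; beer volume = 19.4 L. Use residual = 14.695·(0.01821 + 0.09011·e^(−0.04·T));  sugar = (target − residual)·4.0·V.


residual = 14.695·(0.01821 + 0.09011·e^(−0.04·10.7)) = 1.1307
sugar = (2.7 − 1.1307)·4.0·19.4

121.7775 g


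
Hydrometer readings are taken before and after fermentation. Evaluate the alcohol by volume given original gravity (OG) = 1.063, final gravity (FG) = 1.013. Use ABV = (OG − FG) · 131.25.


ABV = (1.063 − 1.013) · 131.25

6.5625 % ABV


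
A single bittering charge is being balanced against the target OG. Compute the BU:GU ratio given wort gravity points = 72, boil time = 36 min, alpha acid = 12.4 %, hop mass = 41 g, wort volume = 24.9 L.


U = 1.65·0.000125^(GP/1000)·(1−e^(−0.04t))/4.15;  IBU = (α/100)·m·U·1000/V;  BU:GU = IBU/GP
U = 1.65·0.000125^(72/1000)·(1−e^(−0.04·36))/4.15 = 0.1588
IBU = (12.4/100)·41·0.1588·1000/24.9 = 32.4329
BU:GU = 32.4329/72

0.4505


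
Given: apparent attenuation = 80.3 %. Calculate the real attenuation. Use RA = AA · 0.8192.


RA = 80.3 · 0.8192

65.7818 %


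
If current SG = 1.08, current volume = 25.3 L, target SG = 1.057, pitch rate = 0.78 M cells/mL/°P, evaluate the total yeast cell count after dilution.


V_w = V·((SG_c−1)/(SG_t−1)−1);  °P = 259 − 259/SG_t;  cells = rate·(V+V_w)·°P
V_w = 25.3·((1.08−1)/(1.057−1)−1) = 10.2088
V_final = 25.3 + 10.2088 = 35.5088
°P = 259 − 259/1.057 = 13.9669
cells = 0.78·35.5088·13.9669

386.8387 billion cells


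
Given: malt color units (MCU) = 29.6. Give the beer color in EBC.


SRM = 1.4922·MCU^0.6859;  EBC = SRM·1.97
SRM = 1.4922·29.6^0.6859 = 15.2400
EBC = 15.2400·1.97

30.0229 EBC


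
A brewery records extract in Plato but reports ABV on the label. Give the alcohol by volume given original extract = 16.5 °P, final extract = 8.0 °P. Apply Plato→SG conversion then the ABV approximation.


SG = 259/(259 − P);  ABV = (OG − FG)·131.25
OG = 259/(259 − 16.5) = 1.0680
FG = 259/(259 − 8.0) = 1.0319
ABV = (1.0680 − 1.0319)·131.25

4.7471 % ABV


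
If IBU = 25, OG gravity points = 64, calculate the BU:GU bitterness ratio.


BU:GU = IBU / OG_points
BU:GU = 25 / 64

0.3906


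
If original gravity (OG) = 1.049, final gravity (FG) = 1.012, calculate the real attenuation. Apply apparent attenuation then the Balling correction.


AA = (OG−FG)/(OG−1)·100;  RA = AA·0.8192
AA = (1.049 − 1.012)/(1.049 − 1)·100 = 75.5102
RA = 75.5102·0.8192

61.8580 %


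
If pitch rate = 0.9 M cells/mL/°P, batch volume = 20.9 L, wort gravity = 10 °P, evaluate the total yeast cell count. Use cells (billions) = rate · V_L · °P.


cells = 0.9 · 20.9 · 10

188.1000 billion cells


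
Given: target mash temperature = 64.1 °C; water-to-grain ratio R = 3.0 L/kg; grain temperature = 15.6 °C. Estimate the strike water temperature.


T_strike = (0.41/R)·(T_mash − T_grain) + T_mash
T_strike = (0.41/3.0)·(64.1 − 15.6) + 64.1

70.7283 °C


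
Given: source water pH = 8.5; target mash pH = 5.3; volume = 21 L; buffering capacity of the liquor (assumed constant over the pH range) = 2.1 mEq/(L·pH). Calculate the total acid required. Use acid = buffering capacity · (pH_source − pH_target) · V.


acid = 2.1 · (8.5 − 5.3) · 21

141.1200 mEq


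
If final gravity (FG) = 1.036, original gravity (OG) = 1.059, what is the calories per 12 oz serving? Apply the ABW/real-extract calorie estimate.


ABW = (OG−FG)·131.25·0.79/FG;  °P = 259 − 259/SG (for OG→OE and FG→AE);  RE = 0.1808·OE + 0.8192·AE;  Cal = (6.9·ABW + 4·(RE−0.1))·FG·3.55
ABW = (1.059 − 1.036)·131.25·0.79/1.036 = 2.3019
OE = 259 − 259/1.059 = 14.4297 °P
AE = 259 − 259/1.036 = 9.0000 °P
RE = 0.1808·14.4297 + 0.8192·9.0000 = 9.9817 °P
Cal = (6.9·2.3019 + 4·(9.9817−0.1))·1.036·3.55

203.7874 kcal


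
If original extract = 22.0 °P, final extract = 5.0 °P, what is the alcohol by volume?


SG = 259/(259 − P);  ABV = (OG − FG)·131.25
OG = 259/(259 − 22.0) = 1.0928
FG = 259/(259 − 5.0) = 1.0197
ABV = (1.0928 − 1.0197)·131.25

9.5999 % ABV


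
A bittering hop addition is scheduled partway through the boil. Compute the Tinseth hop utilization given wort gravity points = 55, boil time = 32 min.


U = 1.65·0.000125^(GP/1000) · (1 − e^(−0.04·t))/4.15
bigness = 1.65·0.000125^(55/1000) = 1.0065
boil_factor = (1 − e^(−0.04·32))/4.15 = 0.1740
U = 1.0065 · 0.1740

0.1751


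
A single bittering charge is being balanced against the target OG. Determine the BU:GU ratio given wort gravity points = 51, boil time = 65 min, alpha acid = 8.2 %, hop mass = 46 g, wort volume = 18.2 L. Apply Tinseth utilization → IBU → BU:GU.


U = 1.65·0.000125^(GP/1000)·(1−e^(−0.04t))/4.15;  IBU = (α/100)·m·U·1000/V;  BU:GU = IBU/GP
U = 1.65·0.000125^(51/1000)·(1−e^(−0.04·65))/4.15 = 0.2327
IBU = (8.2/100)·46·0.2327·1000/18.2 = 48.2349
BU:GU = 48.2349/51

0.9458


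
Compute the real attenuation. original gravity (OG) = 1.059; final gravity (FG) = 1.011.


AA = (OG−FG)/(OG−1)·100;  RA = AA·0.8192
AA = (1.059 − 1.011)/(1.059 − 1)·100 = 81.3559
RA = 81.3559·0.8192

66.6468 %


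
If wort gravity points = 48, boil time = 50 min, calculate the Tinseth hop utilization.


U = 1.65·0.000125^(GP/1000) · (1 − e^(−0.04·t))/4.15
bigness = 1.65·0.000125^(48/1000) = 1.0719
boil_factor = (1 − e^(−0.04·50))/4.15 = 0.2084
U = 1.0719 · 0.2084

0.2233


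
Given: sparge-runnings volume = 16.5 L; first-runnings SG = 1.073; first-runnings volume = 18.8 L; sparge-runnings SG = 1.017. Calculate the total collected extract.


total = Σ (SG_i − 1)·1000·V_i
first = (1.073 − 1)·1000·18.8 = 1372.4000
sparge = (1.017 − 1)·1000·16.5 = 280.5000
total = 1372.4000 + 280.5000

1652.9000 gravity·L


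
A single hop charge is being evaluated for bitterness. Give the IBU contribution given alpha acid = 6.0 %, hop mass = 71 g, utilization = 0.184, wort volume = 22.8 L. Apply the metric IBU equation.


IBU = (α/100)·mass·U·1000 / V
IBU = (6.0/100)·71·0.184·1000 / 22.8

34.3789 IBU


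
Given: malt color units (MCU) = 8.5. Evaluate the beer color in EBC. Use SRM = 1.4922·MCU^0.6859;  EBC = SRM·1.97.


SRM = 1.4922·8.5^0.6859 = 6.4761
EBC = 6.4761·1.97

12.7580 EBC


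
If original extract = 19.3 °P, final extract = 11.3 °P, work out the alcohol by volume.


SG = 259/(259 − P);  ABV = (OG − FG)·131.25
OG = 259/(259 − 19.3) = 1.0805
FG = 259/(259 − 11.3) = 1.0456
ABV = (1.0805 − 1.0456)·131.25

4.5803 % ABV


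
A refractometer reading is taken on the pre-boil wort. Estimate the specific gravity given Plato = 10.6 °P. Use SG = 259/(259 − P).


SG = 259/(259 − 10.6)

1.0427
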